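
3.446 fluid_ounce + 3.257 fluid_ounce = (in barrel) 0.001247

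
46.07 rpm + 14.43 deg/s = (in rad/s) 5.076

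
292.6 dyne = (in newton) 0.002926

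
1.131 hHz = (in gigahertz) 1.131e-07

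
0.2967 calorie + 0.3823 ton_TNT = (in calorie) 3.823e+08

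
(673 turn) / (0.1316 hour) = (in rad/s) 8.926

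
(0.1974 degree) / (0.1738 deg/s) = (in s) 1.136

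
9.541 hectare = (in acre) 23.58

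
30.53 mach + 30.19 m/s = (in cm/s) 1.043e+06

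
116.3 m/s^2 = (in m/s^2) 116.3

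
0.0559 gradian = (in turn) 0.0001398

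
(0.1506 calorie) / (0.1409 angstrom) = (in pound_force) 1.005e+10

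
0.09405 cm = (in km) 9.405e-07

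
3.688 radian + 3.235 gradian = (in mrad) 3739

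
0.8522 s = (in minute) 0.0142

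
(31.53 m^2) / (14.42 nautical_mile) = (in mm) 1.181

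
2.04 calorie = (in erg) 8.535e+07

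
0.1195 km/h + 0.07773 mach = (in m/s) 26.5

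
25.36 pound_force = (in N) 112.8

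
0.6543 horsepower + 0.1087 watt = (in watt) 488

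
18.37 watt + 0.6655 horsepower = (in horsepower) 0.6901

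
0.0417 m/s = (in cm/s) 4.17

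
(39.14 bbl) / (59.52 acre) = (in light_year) 2.731e-21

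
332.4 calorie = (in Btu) 1.318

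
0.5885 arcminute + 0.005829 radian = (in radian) 0.006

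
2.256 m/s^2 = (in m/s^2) 2.256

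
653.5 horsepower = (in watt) 4.873e+05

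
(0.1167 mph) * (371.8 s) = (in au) 1.297e-10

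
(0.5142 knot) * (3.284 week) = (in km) 525.4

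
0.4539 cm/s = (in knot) 0.008823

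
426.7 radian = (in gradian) 2.716e+04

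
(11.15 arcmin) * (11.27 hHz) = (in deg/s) 209.4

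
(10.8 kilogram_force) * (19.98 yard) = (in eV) 1.208e+22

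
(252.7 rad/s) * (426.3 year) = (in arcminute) 1.168e+16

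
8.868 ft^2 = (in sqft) 8.868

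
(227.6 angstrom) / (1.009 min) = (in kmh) 1.353e-09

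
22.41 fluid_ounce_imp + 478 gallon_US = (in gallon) 478.2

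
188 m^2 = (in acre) 0.04646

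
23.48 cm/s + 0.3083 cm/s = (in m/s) 0.2379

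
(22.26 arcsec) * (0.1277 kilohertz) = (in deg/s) 0.7896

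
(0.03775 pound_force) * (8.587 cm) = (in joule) 0.01442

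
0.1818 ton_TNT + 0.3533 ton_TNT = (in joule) 2.239e+09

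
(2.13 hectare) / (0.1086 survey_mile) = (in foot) 399.8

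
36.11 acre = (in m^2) 1.461e+05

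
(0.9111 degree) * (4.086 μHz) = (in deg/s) 3.723e-06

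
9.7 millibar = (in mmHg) 7.276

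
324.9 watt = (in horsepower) 0.4357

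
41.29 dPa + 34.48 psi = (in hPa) 2377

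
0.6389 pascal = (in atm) 6.305e-06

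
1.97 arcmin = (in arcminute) 1.97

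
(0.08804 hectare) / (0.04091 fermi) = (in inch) 8.473e+20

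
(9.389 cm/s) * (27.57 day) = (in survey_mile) 139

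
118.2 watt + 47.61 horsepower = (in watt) 3.562e+04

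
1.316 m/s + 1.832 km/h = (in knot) 3.547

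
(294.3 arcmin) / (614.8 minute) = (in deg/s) 0.000133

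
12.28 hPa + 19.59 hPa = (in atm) 0.03145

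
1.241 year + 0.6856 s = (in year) 1.241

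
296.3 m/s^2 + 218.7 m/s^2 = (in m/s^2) 515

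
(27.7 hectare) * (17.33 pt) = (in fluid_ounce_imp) 5.96e+07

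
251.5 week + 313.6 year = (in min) 1.674e+08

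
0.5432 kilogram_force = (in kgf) 0.5432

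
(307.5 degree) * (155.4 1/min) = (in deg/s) 796.4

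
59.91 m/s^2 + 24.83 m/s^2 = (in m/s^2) 84.74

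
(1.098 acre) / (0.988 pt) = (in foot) 4.183e+07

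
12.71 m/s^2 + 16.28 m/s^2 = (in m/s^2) 28.99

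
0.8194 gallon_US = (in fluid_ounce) 104.9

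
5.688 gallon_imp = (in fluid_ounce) 874.4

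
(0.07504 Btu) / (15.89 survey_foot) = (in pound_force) 3.675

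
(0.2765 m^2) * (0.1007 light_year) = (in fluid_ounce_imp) 9.271e+18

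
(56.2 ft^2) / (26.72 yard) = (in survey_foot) 0.7011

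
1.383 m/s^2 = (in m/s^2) 1.383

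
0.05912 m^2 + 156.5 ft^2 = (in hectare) 0.00146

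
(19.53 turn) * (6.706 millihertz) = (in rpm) 7.858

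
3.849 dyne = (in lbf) 8.653e-06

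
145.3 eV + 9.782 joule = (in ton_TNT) 2.338e-09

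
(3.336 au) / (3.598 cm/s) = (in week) 2.293e+07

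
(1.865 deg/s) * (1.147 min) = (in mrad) 2240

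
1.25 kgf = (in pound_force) 2.756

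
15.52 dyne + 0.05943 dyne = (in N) 0.0001558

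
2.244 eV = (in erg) 3.595e-12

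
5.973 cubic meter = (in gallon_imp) 1314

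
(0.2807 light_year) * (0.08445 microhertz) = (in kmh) 8.074e+08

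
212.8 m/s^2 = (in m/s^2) 212.8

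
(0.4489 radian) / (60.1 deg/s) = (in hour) 0.0001189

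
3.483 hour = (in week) 0.02073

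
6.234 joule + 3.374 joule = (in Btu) 0.009107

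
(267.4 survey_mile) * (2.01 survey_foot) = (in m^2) 2.636e+05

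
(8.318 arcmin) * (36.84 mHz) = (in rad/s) 8.914e-05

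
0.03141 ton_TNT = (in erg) 1.314e+15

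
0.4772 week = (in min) 4810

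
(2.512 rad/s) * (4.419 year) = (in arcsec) 7.221e+13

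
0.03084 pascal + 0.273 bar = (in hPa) 273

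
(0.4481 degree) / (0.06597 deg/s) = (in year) 2.154e-07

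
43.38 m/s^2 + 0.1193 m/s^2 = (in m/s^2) 43.5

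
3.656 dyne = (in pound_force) 8.219e-06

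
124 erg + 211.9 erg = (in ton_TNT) 8.028e-15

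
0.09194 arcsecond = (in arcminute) 0.001532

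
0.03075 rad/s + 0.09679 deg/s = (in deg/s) 1.859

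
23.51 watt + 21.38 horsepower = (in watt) 1.597e+04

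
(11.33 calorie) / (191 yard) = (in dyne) 2.714e+04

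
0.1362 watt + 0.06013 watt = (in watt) 0.1963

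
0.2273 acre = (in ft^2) 9901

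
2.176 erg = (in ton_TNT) 5.201e-17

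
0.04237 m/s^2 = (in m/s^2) 0.04237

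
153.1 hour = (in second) 5.512e+05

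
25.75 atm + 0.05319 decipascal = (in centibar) 2609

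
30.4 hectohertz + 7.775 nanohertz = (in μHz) 3.04e+09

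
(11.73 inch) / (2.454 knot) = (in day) 2.732e-06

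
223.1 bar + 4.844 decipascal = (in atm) 220.2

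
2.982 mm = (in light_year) 3.152e-19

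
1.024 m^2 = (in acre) 0.000253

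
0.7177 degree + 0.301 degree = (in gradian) 1.132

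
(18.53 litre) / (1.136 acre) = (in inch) 0.0001587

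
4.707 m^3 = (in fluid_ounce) 1.592e+05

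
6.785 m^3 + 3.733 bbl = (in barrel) 46.41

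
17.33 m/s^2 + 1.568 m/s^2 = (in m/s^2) 18.9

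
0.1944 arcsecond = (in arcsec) 0.1944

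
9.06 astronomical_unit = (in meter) 1.355e+12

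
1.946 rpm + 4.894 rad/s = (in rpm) 48.68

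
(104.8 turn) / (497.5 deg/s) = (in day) 0.0008777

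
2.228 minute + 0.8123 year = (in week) 42.36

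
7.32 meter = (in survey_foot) 24.02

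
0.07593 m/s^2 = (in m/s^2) 0.07593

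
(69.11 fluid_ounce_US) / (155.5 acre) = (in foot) 1.066e-08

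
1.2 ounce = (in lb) 0.075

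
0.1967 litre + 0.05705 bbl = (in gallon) 2.448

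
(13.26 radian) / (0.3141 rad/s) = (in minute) 0.7036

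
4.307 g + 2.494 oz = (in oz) 2.646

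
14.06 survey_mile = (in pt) 6.414e+07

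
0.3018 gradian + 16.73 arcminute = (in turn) 0.001529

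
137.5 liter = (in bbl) 0.8648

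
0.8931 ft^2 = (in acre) 2.05e-05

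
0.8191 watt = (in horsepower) 0.001098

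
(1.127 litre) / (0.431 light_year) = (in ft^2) 2.975e-18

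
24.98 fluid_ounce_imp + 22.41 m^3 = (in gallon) 5920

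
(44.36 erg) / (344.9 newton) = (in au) 8.598e-20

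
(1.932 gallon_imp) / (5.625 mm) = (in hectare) 0.0001561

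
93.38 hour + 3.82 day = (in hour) 185.1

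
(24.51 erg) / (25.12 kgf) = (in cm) 9.95e-07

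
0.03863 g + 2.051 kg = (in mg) 2.051e+06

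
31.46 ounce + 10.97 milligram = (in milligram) 8.919e+05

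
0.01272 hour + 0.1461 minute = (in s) 54.56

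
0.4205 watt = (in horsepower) 0.0005639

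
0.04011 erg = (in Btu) 3.802e-12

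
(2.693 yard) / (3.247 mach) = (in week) 3.683e-09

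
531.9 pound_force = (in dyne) 2.366e+08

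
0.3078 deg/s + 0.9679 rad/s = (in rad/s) 0.9733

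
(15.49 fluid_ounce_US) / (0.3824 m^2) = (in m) 0.001198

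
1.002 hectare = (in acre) 2.476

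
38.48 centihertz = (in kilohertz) 0.0003848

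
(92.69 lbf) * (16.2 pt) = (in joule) 2.356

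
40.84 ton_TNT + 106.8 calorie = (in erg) 1.709e+18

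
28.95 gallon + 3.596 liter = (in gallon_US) 29.9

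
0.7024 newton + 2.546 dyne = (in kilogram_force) 0.07163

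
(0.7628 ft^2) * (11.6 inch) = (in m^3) 0.02088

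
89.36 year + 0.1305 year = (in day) 3.266e+04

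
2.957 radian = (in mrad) 2957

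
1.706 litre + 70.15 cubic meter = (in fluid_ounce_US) 2.372e+06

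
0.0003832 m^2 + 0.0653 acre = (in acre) 0.0653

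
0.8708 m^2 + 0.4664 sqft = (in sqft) 9.84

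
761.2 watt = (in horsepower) 1.021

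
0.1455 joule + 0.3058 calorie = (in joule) 1.425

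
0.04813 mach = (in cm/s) 1639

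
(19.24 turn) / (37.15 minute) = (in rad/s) 0.05423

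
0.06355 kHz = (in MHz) 6.355e-05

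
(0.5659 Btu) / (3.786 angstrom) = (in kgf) 1.608e+11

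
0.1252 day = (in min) 180.3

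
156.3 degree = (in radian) 2.728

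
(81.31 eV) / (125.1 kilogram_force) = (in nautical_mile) 5.734e-24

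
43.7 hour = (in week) 0.2601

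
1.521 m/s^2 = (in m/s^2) 1.521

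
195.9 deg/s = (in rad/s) 3.419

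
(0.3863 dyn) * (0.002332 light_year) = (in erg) 8.523e+14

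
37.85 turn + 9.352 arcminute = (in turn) 37.85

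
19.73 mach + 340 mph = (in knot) 1.335e+04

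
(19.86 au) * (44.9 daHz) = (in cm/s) 1.334e+17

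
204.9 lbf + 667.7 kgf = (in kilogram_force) 760.6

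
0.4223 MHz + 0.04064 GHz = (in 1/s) 4.106e+07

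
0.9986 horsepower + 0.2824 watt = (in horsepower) 0.999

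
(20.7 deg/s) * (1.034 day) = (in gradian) 2.055e+06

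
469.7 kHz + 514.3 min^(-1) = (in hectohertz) 4697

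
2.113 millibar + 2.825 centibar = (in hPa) 30.36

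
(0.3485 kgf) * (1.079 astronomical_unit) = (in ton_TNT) 131.8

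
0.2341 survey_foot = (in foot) 0.2341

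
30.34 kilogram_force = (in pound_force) 66.89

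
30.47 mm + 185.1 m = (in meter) 185.1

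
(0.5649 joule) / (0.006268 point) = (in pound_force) 5.743e+04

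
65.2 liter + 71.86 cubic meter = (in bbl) 452.4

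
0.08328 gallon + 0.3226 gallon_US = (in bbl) 0.009664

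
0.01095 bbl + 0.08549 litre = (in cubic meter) 0.001826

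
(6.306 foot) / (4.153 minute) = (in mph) 0.01725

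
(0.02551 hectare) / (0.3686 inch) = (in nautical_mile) 14.71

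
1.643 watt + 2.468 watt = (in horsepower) 0.005513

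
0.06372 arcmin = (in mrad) 0.01854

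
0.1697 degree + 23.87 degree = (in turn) 0.06678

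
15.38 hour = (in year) 0.001756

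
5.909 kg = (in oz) 208.4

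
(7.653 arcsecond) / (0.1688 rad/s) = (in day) 2.544e-09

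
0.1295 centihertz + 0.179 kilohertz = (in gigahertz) 1.79e-07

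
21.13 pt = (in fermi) 7.454e+12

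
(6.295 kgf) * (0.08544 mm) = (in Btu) 4.999e-06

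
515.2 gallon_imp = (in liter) 2342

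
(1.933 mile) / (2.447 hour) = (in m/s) 0.3531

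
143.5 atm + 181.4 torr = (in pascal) 1.456e+07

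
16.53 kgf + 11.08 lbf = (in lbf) 47.52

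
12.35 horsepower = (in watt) 9209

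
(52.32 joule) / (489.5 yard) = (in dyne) 1.169e+04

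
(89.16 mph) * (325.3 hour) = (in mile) 2.9e+04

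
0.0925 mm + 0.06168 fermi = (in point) 0.2622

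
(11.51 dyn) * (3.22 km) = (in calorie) 0.08858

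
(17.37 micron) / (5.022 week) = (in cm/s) 5.719e-10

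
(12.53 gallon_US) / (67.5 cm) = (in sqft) 0.7564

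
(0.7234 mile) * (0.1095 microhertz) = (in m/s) 0.0001275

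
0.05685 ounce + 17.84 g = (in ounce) 0.6861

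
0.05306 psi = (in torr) 2.744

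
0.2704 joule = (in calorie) 0.06463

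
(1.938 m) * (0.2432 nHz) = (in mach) 1.384e-12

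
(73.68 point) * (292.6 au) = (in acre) 2.811e+08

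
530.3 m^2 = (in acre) 0.131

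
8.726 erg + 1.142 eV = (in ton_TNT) 2.086e-16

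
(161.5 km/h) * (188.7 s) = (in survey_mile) 5.26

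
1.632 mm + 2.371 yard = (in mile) 0.001348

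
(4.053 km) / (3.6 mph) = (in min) 41.97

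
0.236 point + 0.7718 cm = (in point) 22.11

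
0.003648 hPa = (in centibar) 0.0003648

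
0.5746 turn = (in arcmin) 1.241e+04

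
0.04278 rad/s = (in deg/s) 2.451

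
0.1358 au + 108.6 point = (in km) 2.032e+07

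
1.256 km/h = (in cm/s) 34.89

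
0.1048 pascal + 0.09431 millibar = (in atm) 9.411e-05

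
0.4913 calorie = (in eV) 1.283e+19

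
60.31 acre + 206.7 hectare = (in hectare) 231.1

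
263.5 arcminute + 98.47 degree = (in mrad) 1795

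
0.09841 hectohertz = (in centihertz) 984.1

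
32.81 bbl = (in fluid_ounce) 1.764e+05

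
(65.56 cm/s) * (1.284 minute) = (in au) 3.376e-10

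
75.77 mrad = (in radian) 0.07577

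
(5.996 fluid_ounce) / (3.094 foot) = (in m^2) 0.000188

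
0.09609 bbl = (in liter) 15.28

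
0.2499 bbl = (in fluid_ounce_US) 1343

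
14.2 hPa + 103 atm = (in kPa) 1.044e+04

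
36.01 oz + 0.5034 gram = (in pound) 2.252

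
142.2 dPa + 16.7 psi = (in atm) 1.137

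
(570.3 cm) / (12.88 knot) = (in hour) 0.0002391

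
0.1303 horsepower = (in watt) 97.16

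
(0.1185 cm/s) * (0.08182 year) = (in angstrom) 3.058e+13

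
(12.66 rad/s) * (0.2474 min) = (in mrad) 1.879e+05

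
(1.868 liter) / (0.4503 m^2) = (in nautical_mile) 2.24e-06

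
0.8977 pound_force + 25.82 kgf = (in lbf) 57.82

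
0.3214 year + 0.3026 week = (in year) 0.3272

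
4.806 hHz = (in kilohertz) 0.4806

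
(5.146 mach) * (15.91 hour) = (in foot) 3.293e+08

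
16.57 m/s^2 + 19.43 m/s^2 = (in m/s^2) 36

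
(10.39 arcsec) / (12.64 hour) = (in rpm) 1.057e-08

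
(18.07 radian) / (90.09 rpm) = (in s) 1.915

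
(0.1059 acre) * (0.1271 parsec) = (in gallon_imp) 3.697e+20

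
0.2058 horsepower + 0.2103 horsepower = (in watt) 310.3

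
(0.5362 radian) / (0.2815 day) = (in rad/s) 2.205e-05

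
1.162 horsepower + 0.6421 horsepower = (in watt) 1345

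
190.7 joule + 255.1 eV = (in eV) 1.19e+21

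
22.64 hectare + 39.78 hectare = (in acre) 154.2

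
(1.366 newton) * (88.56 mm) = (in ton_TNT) 2.891e-11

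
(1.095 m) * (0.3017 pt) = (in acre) 2.88e-08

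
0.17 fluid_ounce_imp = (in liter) 0.00483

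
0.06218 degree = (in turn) 0.0001727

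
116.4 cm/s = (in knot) 2.263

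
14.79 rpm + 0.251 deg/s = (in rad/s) 1.553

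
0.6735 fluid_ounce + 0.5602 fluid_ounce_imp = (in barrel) 0.0002254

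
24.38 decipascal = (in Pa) 2.438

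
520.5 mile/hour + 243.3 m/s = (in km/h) 1714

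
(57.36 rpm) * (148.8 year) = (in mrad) 2.819e+13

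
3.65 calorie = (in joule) 15.27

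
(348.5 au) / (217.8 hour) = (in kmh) 2.394e+08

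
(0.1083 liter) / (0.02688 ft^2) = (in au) 2.899e-13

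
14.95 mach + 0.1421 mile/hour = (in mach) 14.95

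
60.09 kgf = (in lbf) 132.5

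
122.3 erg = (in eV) 7.633e+13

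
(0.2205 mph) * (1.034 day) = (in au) 5.887e-08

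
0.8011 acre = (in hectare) 0.3242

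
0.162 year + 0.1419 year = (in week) 15.85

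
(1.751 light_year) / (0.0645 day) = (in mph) 6.65e+12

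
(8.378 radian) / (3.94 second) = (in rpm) 20.31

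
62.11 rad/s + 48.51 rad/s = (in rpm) 1056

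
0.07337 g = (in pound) 0.0001618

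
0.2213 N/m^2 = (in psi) 3.21e-05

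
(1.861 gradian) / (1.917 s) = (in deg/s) 0.8737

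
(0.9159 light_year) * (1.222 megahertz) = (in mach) 3.11e+19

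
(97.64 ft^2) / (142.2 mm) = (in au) 4.264e-10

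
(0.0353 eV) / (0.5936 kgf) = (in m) 9.716e-22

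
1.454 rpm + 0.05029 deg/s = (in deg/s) 8.774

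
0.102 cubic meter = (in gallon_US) 26.95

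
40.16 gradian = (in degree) 36.14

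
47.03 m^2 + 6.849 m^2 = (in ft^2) 579.9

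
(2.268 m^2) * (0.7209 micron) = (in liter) 0.001635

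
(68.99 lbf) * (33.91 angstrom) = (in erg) 10.41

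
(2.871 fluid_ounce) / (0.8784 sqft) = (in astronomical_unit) 6.955e-15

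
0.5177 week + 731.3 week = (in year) 14.03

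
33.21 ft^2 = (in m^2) 3.085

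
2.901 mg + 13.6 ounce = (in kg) 0.3856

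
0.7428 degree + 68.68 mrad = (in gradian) 5.198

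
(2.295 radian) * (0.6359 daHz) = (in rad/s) 14.59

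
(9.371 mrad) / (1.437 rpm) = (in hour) 1.73e-05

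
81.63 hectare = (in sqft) 8.787e+06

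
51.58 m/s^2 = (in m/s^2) 51.58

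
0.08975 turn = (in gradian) 35.9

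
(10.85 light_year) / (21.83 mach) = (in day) 1.598e+08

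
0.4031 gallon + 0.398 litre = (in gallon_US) 0.5082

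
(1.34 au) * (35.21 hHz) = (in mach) 2.073e+12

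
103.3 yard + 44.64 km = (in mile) 27.8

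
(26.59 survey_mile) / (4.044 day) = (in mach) 0.0003597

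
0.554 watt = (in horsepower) 0.0007429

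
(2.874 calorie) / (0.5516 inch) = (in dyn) 8.583e+07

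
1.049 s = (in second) 1.049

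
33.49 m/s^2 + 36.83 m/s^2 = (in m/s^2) 70.32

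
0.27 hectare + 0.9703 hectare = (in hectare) 1.24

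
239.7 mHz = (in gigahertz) 2.397e-10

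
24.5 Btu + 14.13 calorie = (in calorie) 6192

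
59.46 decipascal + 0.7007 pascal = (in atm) 6.56e-05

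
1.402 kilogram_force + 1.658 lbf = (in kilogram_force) 2.154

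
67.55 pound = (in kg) 30.64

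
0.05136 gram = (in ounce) 0.001812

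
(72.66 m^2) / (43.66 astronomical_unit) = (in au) 7.436e-23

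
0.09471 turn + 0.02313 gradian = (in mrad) 595.4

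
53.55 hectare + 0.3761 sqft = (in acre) 132.3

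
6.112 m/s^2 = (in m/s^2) 6.112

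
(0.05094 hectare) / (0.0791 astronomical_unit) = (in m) 4.305e-08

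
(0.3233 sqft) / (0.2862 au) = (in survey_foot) 2.302e-12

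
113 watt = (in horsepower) 0.1515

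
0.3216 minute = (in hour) 0.00536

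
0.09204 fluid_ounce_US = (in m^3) 2.722e-06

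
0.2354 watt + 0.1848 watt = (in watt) 0.4202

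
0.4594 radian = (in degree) 26.32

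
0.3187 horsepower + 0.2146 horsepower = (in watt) 397.7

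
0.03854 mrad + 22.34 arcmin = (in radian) 0.006537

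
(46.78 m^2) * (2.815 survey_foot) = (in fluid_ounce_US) 1.357e+06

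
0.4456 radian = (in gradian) 28.37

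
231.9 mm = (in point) 657.4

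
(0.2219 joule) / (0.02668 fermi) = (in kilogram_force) 8.481e+14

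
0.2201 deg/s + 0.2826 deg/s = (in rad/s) 0.008774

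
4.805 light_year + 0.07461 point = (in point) 1.289e+20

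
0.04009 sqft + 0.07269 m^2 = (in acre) 1.888e-05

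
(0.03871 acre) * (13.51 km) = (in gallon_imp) 4.655e+08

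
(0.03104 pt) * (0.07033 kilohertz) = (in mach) 2.262e-06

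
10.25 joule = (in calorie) 2.45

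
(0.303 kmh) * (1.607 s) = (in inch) 5.325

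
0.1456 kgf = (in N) 1.428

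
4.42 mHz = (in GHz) 4.42e-12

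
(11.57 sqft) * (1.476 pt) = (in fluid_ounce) 18.93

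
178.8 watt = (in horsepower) 0.2398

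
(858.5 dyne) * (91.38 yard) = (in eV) 4.477e+18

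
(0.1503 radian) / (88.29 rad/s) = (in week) 2.815e-09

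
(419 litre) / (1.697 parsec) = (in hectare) 8.002e-22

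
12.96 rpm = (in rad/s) 1.357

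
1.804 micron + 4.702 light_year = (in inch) 1.751e+18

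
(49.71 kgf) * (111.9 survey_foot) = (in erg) 1.663e+11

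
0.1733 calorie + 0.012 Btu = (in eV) 8.355e+19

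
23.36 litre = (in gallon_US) 6.171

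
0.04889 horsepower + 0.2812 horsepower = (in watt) 246.1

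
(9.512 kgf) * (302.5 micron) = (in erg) 2.822e+05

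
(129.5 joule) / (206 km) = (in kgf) 6.41e-05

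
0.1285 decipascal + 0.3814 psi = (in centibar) 2.63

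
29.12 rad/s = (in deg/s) 1668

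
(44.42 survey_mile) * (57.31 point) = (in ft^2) 1.556e+04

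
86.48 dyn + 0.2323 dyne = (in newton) 0.0008671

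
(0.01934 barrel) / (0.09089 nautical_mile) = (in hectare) 1.827e-09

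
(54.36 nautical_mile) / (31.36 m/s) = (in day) 0.03716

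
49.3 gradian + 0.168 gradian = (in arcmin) 2671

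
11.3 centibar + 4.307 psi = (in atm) 0.4046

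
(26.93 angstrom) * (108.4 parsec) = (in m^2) 9.008e+09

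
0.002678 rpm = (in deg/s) 0.01607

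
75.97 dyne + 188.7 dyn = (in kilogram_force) 0.0002699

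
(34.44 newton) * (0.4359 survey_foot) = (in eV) 2.856e+19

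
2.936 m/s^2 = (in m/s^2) 2.936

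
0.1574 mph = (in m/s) 0.07036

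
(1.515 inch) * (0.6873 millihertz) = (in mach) 7.767e-08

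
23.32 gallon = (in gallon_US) 23.32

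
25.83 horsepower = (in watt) 1.926e+04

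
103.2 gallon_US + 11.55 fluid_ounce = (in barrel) 2.459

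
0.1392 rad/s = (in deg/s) 7.976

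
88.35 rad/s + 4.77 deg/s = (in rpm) 844.5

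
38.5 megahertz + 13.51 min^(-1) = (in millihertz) 3.85e+10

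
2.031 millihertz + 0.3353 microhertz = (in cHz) 0.2031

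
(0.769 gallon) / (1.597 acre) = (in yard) 4.926e-07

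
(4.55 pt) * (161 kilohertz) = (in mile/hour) 578.1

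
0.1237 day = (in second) 1.069e+04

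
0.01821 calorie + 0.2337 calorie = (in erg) 1.054e+07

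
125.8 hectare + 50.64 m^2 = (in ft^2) 1.354e+07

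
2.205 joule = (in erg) 2.205e+07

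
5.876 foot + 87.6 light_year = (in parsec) 26.86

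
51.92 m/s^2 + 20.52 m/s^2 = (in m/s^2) 72.44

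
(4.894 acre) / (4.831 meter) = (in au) 2.74e-08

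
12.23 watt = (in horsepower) 0.0164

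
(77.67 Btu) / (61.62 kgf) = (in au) 9.065e-10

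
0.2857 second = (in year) 9.059e-09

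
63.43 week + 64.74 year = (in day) 2.407e+04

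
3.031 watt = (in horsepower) 0.004065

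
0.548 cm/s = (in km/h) 0.01973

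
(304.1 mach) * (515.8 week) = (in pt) 9.156e+16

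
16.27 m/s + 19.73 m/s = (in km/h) 129.6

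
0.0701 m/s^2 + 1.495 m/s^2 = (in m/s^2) 1.565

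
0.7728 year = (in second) 2.437e+07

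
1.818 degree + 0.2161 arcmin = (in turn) 0.00506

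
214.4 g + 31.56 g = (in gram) 246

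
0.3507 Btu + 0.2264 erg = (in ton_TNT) 8.843e-08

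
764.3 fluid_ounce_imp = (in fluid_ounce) 734.3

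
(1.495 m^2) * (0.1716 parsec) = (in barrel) 4.979e+16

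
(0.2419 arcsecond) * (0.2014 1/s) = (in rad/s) 2.362e-07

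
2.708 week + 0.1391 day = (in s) 1.65e+06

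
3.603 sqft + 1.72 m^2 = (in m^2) 2.055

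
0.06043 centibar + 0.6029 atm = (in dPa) 6.115e+05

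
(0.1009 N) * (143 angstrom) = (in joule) 1.443e-09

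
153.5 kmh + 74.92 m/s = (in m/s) 117.6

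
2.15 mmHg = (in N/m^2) 286.6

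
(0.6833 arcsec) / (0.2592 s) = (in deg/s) 0.0007323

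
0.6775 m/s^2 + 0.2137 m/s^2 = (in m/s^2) 0.8912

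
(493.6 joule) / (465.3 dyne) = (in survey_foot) 3.48e+05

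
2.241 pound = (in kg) 1.017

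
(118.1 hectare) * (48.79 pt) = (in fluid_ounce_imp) 7.154e+08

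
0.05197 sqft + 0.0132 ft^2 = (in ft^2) 0.06517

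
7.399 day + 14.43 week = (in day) 108.4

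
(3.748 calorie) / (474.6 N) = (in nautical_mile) 1.784e-05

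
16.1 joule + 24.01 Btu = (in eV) 1.582e+23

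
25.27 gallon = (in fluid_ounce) 3235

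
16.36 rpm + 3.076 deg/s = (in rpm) 16.87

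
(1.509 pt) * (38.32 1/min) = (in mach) 9.985e-07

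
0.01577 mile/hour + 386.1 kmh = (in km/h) 386.1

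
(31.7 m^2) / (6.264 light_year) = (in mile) 3.324e-19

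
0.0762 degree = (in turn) 0.0002117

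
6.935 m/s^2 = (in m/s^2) 6.935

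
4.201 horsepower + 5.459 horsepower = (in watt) 7203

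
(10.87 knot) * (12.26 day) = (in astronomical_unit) 3.96e-05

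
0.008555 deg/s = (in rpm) 0.001426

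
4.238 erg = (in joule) 4.238e-07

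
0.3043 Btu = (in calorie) 76.73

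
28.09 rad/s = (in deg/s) 1609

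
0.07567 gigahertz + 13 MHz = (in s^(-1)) 8.867e+07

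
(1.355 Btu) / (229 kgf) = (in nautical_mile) 0.0003437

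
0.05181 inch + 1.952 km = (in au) 1.305e-08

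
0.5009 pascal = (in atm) 4.943e-06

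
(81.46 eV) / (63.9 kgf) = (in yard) 2.278e-20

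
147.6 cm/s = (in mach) 0.004335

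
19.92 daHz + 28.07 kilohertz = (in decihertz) 2.827e+05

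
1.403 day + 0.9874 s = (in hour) 33.67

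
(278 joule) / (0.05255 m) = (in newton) 5290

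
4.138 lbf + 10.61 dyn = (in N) 18.41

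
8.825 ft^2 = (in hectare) 8.199e-05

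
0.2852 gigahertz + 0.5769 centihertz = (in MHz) 285.2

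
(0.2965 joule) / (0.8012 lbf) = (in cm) 8.32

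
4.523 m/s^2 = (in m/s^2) 4.523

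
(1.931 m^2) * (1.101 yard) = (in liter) 1944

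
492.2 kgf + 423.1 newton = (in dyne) 5.25e+08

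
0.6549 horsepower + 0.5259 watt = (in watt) 488.9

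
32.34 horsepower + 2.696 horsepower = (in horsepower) 35.04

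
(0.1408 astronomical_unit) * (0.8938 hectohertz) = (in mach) 5.529e+09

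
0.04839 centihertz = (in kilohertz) 4.839e-07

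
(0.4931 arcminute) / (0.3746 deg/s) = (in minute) 0.0003656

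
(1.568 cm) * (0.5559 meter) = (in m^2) 0.008717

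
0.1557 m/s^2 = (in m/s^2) 0.1557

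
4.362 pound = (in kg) 1.979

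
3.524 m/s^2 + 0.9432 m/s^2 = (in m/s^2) 4.467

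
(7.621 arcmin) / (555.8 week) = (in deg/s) 3.779e-10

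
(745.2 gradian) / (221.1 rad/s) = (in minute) 0.0008824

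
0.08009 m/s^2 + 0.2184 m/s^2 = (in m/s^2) 0.2985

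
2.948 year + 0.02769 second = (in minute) 1.549e+06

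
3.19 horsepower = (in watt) 2379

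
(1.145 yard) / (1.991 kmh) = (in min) 0.03155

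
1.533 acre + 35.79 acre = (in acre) 37.32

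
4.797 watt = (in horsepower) 0.006433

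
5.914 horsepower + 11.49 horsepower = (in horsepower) 17.4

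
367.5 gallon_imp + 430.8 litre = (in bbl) 13.22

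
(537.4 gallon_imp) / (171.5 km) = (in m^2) 1.425e-05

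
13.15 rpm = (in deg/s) 78.9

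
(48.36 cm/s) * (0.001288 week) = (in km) 0.3767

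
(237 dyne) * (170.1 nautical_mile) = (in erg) 7.466e+09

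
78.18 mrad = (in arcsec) 1.613e+04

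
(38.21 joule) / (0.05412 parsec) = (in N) 2.288e-14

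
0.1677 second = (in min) 0.002795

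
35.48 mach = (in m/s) 1.208e+04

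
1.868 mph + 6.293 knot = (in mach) 0.01196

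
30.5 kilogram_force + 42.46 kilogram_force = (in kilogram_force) 72.96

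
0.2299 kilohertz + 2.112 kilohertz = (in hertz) 2342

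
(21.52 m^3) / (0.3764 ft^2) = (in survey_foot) 2019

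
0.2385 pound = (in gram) 108.2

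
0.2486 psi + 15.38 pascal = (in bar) 0.01729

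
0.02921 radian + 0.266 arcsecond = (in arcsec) 6025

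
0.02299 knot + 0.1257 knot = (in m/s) 0.07649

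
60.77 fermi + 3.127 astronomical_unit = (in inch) 1.842e+13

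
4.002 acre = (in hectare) 1.62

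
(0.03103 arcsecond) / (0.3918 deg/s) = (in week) 3.638e-11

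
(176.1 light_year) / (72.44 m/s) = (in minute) 3.833e+14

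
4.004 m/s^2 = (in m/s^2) 4.004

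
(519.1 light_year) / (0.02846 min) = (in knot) 5.591e+18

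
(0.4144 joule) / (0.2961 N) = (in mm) 1400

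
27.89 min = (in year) 5.306e-05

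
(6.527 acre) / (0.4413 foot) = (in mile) 122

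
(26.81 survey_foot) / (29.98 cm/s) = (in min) 0.4543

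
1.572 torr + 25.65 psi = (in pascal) 1.771e+05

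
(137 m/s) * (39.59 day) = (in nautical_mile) 2.53e+05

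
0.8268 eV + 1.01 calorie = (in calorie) 1.01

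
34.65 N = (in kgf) 3.533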